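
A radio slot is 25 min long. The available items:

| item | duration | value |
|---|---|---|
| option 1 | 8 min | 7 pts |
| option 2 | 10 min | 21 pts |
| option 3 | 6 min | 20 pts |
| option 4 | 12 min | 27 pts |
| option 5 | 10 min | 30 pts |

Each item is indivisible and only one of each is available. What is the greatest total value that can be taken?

Check high-value combinations within 25 min:
- option 4+option 5: duration 12+10=22, value 27+30=57
- option 1+option 3+option 5: duration 8+6+10=24, value 7+20+30=57
- option 2+option 5: duration 10+10=20, value 21+30=51
Best: 57 pts.

57 pts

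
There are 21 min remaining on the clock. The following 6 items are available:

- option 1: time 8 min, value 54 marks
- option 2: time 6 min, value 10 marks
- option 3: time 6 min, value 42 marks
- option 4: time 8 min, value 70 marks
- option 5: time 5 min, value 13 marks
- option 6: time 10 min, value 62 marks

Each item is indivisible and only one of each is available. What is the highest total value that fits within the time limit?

Check high-value combinations within 21 min:
- option 1+option 4+option 5: time 8+8+5=21, value 54+70+13=137
- option 4+option 6: time 8+10=18, value 70+62=132
- option 3+option 4+option 5: time 6+8+5=19, value 42+70+13=125
Best: 137 marks.

137 marks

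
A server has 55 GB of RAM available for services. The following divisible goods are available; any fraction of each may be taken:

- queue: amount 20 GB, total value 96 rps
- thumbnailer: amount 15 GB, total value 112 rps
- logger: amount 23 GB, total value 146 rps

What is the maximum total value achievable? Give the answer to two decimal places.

339.60

Take in order of value per unit:
- thumbnailer (112/15 per unit): all 15 → value 112, running total 112.00
- logger (146/23 per unit): all 23 → value 146, running total 258.00
- queue (96/20 per unit): 17 of 20 → value 17×96/20 = 81.6000, running total 339.60
Total 339.60.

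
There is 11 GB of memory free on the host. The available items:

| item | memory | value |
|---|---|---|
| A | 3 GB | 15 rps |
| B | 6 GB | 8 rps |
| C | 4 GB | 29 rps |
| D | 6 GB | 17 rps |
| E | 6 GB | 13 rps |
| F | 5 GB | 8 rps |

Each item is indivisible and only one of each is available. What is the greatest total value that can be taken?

Check high-value combinations within 11 GB:
- C+D: memory 4+6=10, value 29+17=46
- A+C: memory 3+4=7, value 15+29=44
- C+E: memory 4+6=10, value 29+13=42
- C+F: memory 4+5=9, value 29+8=37
- B+C: memory 6+4=10, value 8+29=37
Best: 46 rps.

46 rps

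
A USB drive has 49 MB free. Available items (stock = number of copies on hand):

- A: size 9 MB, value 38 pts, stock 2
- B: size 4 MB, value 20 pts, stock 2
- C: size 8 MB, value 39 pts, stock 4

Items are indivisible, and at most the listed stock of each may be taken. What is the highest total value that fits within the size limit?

234 pts

Top feasible selections:
- 1×A + 2×B + 4×C: size 49, value 234
- 1×A + 1×B + 4×C: size 45, value 214
- 2×A + 1×B + 3×C: size 46, value 213
Best: 234 pts.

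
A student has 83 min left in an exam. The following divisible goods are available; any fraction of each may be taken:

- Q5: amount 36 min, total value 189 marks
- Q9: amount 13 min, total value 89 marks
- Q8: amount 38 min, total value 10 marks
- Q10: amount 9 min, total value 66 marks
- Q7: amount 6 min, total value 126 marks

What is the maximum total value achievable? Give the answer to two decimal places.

Take in order of value per unit:
- Q7 (126/6 per unit): all 6 → value 126, running total 126.00
- Q10 (66/9 per unit): all 9 → value 66, running total 192.00
- Q9 (89/13 per unit): all 13 → value 89, running total 281.00
- Q5 (189/36 per unit): all 36 → value 189, running total 470.00
- Q8 (10/38 per unit): 19 of 38 → value 19×10/38 = 5.0000, running total 475.00
Total 475.00.

475.00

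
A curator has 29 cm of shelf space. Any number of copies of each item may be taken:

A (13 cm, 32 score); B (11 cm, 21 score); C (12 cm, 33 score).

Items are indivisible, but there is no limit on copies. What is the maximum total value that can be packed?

Best value-per-unit is C at 33/12, and filling with it alone uses length 2×12=24. No mix of the others beats 2×33 = 66.

66 score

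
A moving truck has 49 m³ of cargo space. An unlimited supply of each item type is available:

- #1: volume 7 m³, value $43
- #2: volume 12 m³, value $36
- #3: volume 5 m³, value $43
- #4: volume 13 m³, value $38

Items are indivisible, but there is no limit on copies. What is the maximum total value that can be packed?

$387

Best value-per-unit is #3 at 43/5; filling with it alone gives 9×43 = 387.
Optimal mix: 2×#1 + 7×#3 → volume 49, value 387.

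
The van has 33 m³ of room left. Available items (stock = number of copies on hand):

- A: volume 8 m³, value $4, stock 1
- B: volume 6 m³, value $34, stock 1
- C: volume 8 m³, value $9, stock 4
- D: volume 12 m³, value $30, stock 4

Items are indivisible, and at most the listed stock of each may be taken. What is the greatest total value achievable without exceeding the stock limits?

$94

Best selections within volume 33 and stock limits:
- 1×B + 2×D: volume 30, value 94
- 1×B + 1×C + 1×D: volume 26, value 73
Best: $94.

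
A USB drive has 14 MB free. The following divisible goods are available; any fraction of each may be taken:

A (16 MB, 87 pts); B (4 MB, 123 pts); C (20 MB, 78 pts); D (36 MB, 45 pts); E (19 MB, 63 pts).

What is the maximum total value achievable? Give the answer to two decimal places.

Take in order of value per unit:
- B (123/4 per unit): all 4 → value 123, running total 123.00
- A (87/16 per unit): 10 of 16 → value 10×87/16 = 54.3750, running total 177.38
Total 177.38.

177.38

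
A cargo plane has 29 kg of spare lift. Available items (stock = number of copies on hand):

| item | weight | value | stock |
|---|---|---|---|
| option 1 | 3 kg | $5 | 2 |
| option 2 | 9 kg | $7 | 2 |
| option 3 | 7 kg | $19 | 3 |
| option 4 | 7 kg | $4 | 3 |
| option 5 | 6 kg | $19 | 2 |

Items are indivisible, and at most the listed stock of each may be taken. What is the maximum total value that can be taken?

Top feasible selections:
- 1×option 1 + 2×option 3 + 2×option 5: weight 29, value 81
- 2×option 3 + 2×option 5: weight 26, value 76
Best: $81.

$81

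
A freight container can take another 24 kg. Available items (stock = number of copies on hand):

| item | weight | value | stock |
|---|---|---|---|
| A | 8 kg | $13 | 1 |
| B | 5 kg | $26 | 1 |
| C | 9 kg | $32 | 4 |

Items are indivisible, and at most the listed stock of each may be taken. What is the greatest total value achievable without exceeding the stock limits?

Top feasible selections:
- 1×B + 2×C: weight 23, value 90
- 1×A + 1×B + 1×C: weight 22, value 71
- 2×C: weight 18, value 64
Best: $90.

$90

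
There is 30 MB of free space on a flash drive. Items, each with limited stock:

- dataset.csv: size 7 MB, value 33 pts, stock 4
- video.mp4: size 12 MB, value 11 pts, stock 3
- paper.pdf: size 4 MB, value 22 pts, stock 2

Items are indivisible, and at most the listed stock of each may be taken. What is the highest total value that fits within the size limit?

Top feasible selections:
- 3×dataset.csv + 2×paper.pdf: size 29, value 143
- 4×dataset.csv: size 28, value 132
- 3×dataset.csv + 1×paper.pdf: size 25, value 121
Best: 143 pts.

143 pts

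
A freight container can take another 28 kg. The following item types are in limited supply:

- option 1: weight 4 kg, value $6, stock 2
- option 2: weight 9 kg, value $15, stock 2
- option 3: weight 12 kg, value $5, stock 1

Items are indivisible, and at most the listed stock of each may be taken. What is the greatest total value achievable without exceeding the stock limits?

$42

Top feasible selections:
- 2×option 1 + 2×option 2: weight 26, value 42
- 1×option 1 + 2×option 2: weight 22, value 36
Best: $42.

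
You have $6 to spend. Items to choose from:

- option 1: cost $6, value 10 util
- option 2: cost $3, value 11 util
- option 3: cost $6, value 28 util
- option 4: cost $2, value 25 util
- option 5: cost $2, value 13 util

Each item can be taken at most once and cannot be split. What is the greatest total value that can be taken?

Check high-value combinations within $6:
- option 4+option 5: cost 2+2=4, value 25+13=38
- option 2+option 4: cost 3+2=5, value 11+25=36
- option 3: cost 6, value 28
- option 4: cost 2, value 25
Best: 38 util.

38 util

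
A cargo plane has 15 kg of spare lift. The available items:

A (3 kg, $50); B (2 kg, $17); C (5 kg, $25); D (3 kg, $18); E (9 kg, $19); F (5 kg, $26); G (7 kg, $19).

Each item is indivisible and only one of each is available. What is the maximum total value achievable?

Check high-value combinations within 15 kg:
- A+B+C+F: weight 3+2+5+5=15, value 50+17+25+26=118
- A+B+D+F: weight 3+2+3+5=13, value 50+17+18+26=111
- A+B+C+D: weight 3+2+5+3=13, value 50+17+25+18=110
- A+B+D+G: weight 3+2+3+7=15, value 50+17+18+19=104
- A+C+F: weight 3+5+5=13, value 50+25+26=101
Best: $118.

$118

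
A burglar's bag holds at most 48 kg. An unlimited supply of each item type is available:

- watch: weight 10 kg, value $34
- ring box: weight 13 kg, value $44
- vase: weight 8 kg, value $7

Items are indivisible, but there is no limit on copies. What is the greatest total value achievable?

$156

Best value-per-unit is watch at 34/10; filling with it alone gives 4×34 = 136.
Optimal mix: 2×watch + 2×ring box → weight 46, value 156.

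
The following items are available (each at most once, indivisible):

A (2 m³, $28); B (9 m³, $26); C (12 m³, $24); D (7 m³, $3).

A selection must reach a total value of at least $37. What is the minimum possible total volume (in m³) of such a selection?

Subsets with value ≥ 37, sorted by total volume:
- A+B: volume 11, value 54
- A+C: volume 14, value 52
- A+B+D: volume 18, value 57
- A+C+D: volume 21, value 55
Minimum volume: 11 m³.

11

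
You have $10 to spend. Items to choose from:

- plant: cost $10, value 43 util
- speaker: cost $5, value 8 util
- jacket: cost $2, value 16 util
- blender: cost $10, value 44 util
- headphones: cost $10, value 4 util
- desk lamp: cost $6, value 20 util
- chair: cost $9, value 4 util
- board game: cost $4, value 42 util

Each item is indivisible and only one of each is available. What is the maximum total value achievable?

Check high-value combinations within $10:
- desk lamp+board game: cost 6+4=10, value 20+42=62
- jacket+board game: cost 2+4=6, value 16+42=58
- speaker+board game: cost 5+4=9, value 8+42=50
Best: 62 util.

62 util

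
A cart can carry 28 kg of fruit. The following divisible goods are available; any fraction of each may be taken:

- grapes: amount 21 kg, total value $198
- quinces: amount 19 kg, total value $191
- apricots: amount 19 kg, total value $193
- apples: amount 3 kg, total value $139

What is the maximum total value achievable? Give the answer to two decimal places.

392.32

Take in order of value per unit:
- apples (139/3 per unit): all 3 → value 139, running total 139.00
- apricots (193/19 per unit): all 19 → value 193, running total 332.00
- quinces (191/19 per unit): 6 of 19 → value 6×191/19 = 60.3158, running total 392.32
Total 392.32.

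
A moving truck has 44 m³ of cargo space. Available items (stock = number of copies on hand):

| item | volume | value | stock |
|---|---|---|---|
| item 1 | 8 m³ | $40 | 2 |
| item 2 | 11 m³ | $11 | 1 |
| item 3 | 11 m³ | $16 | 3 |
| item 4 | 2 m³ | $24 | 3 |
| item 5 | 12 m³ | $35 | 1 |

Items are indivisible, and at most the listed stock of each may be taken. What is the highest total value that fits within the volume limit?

$187

Best selections within volume 44 and stock limits:
- 2×item 1 + 3×item 4 + 1×item 5: volume 34, value 187
- 2×item 1 + 2×item 3 + 3×item 4: volume 44, value 184
- 2×item 1 + 1×item 3 + 2×item 4 + 1×item 5: volume 43, value 179
- 2×item 1 + 1×item 2 + 1×item 3 + 3×item 4: volume 44, value 179
Best: $187.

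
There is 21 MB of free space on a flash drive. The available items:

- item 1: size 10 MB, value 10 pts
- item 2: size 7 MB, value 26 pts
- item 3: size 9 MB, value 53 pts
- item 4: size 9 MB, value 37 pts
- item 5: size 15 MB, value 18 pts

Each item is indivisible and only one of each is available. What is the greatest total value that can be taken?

90 pts

This is a 0/1 knapsack; check combinations near the capacity.
- item 3+item 4: size 9+9=18, value 53+37=90
- item 2+item 3: size 7+9=16, value 26+53=79
- item 2+item 4: size 7+9=16, value 26+37=63
- item 1+item 3: size 10+9=19, value 10+53=63
- item 3: size 9, value 53
Best: 90 pts.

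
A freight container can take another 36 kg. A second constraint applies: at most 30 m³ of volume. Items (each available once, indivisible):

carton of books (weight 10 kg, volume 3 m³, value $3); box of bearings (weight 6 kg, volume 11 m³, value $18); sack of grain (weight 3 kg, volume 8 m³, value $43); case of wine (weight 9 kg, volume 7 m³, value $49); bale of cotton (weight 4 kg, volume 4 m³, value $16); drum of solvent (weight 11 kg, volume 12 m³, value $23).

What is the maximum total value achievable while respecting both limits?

$126

Feasible sets respecting both limits:
- box of bearings+sack of grain+case of wine+bale of cotton: weight 22, volume 30, value 126
- carton of books+sack of grain+case of wine+drum of solvent: weight 33, volume 30, value 118
- sack of grain+case of wine+drum of solvent: weight 23, volume 27, value 115
Best: $126.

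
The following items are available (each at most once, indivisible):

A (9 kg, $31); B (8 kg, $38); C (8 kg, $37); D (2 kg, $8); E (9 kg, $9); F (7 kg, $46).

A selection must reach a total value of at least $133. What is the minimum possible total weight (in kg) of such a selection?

32

Subsets with value ≥ 133, sorted by total weight:
- A+B+C+F: weight 32, value 152
- A+B+C+D+F: weight 34, value 160
- B+C+D+E+F: weight 34, value 138
- A+B+C+E+F: weight 41, value 161
Minimum weight: 32 kg.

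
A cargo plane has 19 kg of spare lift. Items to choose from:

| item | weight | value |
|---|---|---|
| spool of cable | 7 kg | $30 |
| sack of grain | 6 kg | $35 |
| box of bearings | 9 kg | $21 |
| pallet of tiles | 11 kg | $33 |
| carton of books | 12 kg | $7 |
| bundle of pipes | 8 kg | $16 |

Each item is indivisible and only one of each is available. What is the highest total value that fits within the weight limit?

Check high-value combinations within 19 kg:
- sack of grain+pallet of tiles: weight 6+11=17, value 35+33=68
- spool of cable+sack of grain: weight 7+6=13, value 30+35=65
- spool of cable+pallet of tiles: weight 7+11=18, value 30+33=63
- sack of grain+box of bearings: weight 6+9=15, value 35+21=56
- sack of grain+bundle of pipes: weight 6+8=14, value 35+16=51
Best: $68.

$68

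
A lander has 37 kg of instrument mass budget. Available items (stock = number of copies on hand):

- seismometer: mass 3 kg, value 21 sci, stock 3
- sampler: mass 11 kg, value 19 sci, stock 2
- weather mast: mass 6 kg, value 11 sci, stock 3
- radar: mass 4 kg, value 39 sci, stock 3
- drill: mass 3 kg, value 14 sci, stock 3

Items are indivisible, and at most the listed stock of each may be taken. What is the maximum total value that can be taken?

Best selections within mass 37 and stock limits:
- 3×seismometer + 1×weather mast + 3×radar + 3×drill: mass 36, value 233
- 3×seismometer + 3×radar + 3×drill: mass 30, value 222
Best: 233 sci.

233 sci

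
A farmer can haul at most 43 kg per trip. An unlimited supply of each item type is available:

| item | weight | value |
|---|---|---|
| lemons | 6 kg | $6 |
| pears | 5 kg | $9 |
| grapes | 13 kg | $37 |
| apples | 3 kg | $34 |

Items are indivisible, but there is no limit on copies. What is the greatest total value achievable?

$476

Best value-per-unit is apples at 34/3, and filling with it alone uses weight 14×3=42. No mix of the others beats 14×34 = 476.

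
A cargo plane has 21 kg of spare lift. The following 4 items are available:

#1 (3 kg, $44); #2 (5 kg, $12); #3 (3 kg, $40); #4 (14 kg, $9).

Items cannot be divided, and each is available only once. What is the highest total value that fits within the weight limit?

$96

This is a 0/1 knapsack; check combinations near the capacity.
- #1+#2+#3: weight 3+5+3=11, value 44+12+40=96
- #1+#3+#4: weight 3+3+14=20, value 44+40+9=93
- #1+#3: weight 3+3=6, value 44+40=84
- #1+#2: weight 3+5=8, value 44+12=56
Best: $96.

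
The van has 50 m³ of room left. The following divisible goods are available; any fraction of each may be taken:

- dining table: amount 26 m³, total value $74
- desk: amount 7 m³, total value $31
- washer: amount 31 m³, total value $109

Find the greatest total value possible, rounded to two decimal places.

Take in order of value per unit:
- desk (31/7 per unit): all 7 → value 31, running total 31.00
- washer (109/31 per unit): all 31 → value 109, running total 140.00
- dining table (74/26 per unit): 12 of 26 → value 12×74/26 = 34.1538, running total 174.15
Total 174.15.

174.15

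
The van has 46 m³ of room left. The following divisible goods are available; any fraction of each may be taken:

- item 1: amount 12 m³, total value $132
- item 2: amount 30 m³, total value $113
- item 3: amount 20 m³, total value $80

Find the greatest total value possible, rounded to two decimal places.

264.73

Take in order of value per unit:
- item 1 (132/12 per unit): all 12 → value 132, running total 132.00
- item 3 (80/20 per unit): all 20 → value 80, running total 212.00
- item 2 (113/30 per unit): 14 of 30 → value 14×113/30 = 52.7333, running total 264.73
Total 264.73.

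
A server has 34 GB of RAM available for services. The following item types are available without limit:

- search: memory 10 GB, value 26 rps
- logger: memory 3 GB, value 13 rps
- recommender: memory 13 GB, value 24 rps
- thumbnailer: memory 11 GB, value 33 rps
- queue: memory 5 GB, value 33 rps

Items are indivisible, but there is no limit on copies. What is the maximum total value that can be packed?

211 rps

Best value-per-unit is queue at 33/5; filling with it alone gives 6×33 = 198.
Optimal mix: 1×logger + 6×queue → memory 33, value 211.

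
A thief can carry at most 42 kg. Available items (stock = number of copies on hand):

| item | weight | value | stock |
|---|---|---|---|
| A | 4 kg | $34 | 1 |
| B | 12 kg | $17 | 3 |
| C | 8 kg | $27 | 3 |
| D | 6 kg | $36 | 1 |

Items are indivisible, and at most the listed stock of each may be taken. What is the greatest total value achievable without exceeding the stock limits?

$151

Best selections within weight 42 and stock limits:
- 1×A + 3×C + 1×D: weight 34, value 151
- 1×A + 1×B + 2×C + 1×D: weight 38, value 141
- 1×B + 3×C + 1×D: weight 42, value 134
Best: $151.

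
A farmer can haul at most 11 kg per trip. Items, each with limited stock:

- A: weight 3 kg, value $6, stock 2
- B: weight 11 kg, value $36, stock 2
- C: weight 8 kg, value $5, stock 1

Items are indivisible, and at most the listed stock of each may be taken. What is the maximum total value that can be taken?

$36

Top feasible selections:
- 1×B: weight 11, value 36
- 2×A: weight 6, value 12
- 1×A + 1×C: weight 11, value 11
- 1×A: weight 3, value 6
Best: $36.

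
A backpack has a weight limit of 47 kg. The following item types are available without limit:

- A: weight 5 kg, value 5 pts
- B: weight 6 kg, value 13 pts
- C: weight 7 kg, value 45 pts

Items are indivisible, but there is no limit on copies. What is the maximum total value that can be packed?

275 pts

Best value-per-unit is C at 45/7; filling with it alone gives 6×45 = 270.
Optimal mix: 1×A + 6×C → weight 47, value 275.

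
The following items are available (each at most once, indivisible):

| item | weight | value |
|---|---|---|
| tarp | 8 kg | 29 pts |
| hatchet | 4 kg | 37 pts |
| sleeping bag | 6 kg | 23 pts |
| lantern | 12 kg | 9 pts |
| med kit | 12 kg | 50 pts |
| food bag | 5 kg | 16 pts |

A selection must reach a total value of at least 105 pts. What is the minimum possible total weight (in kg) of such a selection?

Subsets with value ≥ 105, sorted by total weight:
- hatchet+sleeping bag+med kit: weight 22, value 110
- tarp+hatchet+sleeping bag+food bag: weight 23, value 105
- tarp+hatchet+med kit: weight 24, value 116
- hatchet+sleeping bag+med kit+food bag: weight 27, value 126
Minimum weight: 22 kg.

22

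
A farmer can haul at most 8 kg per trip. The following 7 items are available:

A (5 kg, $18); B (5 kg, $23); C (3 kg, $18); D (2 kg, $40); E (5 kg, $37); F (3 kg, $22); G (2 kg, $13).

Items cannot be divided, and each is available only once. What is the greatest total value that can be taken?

$80

Check high-value combinations within 8 kg:
- C+D+F: weight 3+2+3=8, value 18+40+22=80
- D+E: weight 2+5=7, value 40+37=77
- D+F+G: weight 2+3+2=7, value 40+22+13=75
Best: $80.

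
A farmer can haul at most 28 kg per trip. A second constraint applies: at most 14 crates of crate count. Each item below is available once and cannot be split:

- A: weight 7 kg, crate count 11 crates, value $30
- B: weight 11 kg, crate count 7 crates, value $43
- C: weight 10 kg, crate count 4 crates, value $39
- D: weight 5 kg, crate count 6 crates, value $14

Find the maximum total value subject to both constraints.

Feasible sets respecting both limits:
- B+C: weight 21, crate count 11, value 82
- B+D: weight 16, crate count 13, value 57
- C+D: weight 15, crate count 10, value 53
Best: $82.

$82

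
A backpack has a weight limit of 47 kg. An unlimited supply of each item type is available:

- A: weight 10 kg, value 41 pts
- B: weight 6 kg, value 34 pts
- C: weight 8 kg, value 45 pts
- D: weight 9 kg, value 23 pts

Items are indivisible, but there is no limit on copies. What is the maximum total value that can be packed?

260 pts

Best value-per-unit is B at 34/6; filling with it alone gives 7×34 = 238.
Optimal mix: 5×B + 2×C → weight 46, value 260.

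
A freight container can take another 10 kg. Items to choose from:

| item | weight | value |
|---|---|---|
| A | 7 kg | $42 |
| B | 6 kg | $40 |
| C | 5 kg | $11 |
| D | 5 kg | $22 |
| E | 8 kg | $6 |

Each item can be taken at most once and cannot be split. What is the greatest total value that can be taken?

$42

Check high-value combinations within 10 kg:
- A: weight 7, value 42
- B: weight 6, value 40
- C+D: weight 5+5=10, value 11+22=33
- D: weight 5, value 22
- C: weight 5, value 11
Best: $42.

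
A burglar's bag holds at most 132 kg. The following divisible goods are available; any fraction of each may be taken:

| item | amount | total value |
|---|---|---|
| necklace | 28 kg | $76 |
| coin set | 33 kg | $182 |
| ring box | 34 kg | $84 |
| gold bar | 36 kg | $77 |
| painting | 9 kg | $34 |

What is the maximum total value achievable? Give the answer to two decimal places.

435.89

Take in order of value per unit:
- coin set (182/33 per unit): all 33 → value 182, running total 182.00
- painting (34/9 per unit): all 9 → value 34, running total 216.00
- necklace (76/28 per unit): all 28 → value 76, running total 292.00
- ring box (84/34 per unit): all 34 → value 84, running total 376.00
- gold bar (77/36 per unit): 28 of 36 → value 28×77/36 = 59.8889, running total 435.89
Total 435.89.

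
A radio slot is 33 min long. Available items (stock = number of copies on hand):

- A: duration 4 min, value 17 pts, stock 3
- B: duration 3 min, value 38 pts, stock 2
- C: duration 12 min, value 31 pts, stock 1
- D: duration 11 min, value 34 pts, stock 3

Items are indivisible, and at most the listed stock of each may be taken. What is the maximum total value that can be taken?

161 pts

Top feasible selections:
- 3×A + 2×B + 1×D: duration 29, value 161
- 1×A + 2×B + 2×D: duration 32, value 161
- 3×A + 2×B + 1×C: duration 30, value 158
- 1×A + 2×B + 1×C + 1×D: duration 33, value 158
Best: 161 pts.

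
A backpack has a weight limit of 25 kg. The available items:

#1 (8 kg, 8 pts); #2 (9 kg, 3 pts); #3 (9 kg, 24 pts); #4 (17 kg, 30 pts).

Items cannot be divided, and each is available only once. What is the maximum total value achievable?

38 pts

Check high-value combinations within 25 kg:
- #1+#4: weight 8+17=25, value 8+30=38
- #1+#3: weight 8+9=17, value 8+24=32
- #4: weight 17, value 30
- #2+#3: weight 9+9=18, value 3+24=27
- #3: weight 9, value 24
Best: 38 pts.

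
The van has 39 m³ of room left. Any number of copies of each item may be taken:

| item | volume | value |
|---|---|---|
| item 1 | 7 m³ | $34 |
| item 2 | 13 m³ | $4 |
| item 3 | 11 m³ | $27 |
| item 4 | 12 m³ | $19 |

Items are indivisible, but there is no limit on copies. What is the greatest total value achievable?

Best value-per-unit is item 1 at 34/7, and filling with it alone uses volume 5×7=35. No mix of the others beats 5×34 = 170.

$170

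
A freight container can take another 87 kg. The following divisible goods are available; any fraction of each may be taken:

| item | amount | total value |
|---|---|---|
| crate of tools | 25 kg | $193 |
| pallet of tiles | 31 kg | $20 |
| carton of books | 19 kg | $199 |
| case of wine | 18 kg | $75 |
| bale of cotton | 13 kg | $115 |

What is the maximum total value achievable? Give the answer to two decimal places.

589.74

Take in order of value per unit:
- carton of books (199/19 per unit): all 19 → value 199, running total 199.00
- bale of cotton (115/13 per unit): all 13 → value 115, running total 314.00
- crate of tools (193/25 per unit): all 25 → value 193, running total 507.00
- case of wine (75/18 per unit): all 18 → value 75, running total 582.00
- pallet of tiles (20/31 per unit): 12 of 31 → value 12×20/31 = 7.7419, running total 589.74
Total 589.74.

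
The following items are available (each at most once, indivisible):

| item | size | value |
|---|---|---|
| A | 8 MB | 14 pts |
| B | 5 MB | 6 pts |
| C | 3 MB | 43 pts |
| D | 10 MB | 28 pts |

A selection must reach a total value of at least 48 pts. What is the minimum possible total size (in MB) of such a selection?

Subsets with value ≥ 48, sorted by total size:
- B+C: size 8, value 49
- A+C: size 11, value 57
Minimum size: 8 MB.

8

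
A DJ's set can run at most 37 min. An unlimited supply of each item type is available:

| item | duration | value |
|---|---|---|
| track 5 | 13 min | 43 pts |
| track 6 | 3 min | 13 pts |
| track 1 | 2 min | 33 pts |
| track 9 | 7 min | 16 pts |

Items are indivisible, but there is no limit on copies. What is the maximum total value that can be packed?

Best value-per-unit is track 1 at 33/2, and filling with it alone uses duration 18×2=36. No mix of the others beats 18×33 = 594.

594 pts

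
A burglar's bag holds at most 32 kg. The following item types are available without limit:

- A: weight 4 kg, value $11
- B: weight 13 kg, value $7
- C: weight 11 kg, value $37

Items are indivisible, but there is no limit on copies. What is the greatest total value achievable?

Best value-per-unit is C at 37/11; filling with it alone gives 2×37 = 74.
Optimal mix: 2×A + 2×C → weight 30, value 96.

$96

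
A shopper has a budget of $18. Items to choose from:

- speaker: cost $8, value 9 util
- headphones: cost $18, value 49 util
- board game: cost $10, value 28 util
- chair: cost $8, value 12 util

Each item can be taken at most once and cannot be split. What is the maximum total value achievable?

Check high-value combinations within $18:
- headphones: cost 18, value 49
- board game+chair: cost 10+8=18, value 28+12=40
- speaker+board game: cost 8+10=18, value 9+28=37
- board game: cost 10, value 28
Best: 49 util.

49 util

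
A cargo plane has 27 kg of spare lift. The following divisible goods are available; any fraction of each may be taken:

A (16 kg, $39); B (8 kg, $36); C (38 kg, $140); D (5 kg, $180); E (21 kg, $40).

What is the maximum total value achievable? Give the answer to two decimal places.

Take in order of value per unit:
- D (180/5 per unit): all 5 → value 180, running total 180.00
- B (36/8 per unit): all 8 → value 36, running total 216.00
- C (140/38 per unit): 14 of 38 → value 14×140/38 = 51.5789, running total 267.58
Total 267.58.

267.58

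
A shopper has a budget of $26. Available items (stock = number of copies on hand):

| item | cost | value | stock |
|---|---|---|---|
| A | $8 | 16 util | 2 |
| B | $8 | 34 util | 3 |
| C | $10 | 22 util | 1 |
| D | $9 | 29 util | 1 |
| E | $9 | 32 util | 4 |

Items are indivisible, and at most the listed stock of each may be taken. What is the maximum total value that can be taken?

Top feasible selections:
- 3×B: cost 24, value 102
- 2×B + 1×E: cost 25, value 100
- 1×B + 2×E: cost 26, value 98
Best: 102 util.

102 util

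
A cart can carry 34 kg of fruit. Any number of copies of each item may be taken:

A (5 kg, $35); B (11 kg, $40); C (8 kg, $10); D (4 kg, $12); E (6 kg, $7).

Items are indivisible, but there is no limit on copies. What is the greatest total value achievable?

$222

Best value-per-unit is A at 35/5; filling with it alone gives 6×35 = 210.
Optimal mix: 6×A + 1×D → weight 34, value 222.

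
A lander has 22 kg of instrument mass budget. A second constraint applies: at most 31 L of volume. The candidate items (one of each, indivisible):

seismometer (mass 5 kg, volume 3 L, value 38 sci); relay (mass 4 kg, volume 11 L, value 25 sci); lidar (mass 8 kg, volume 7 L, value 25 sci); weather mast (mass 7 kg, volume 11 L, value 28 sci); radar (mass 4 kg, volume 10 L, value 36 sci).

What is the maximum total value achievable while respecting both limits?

Feasible sets respecting both limits:
- seismometer+relay+lidar+radar: mass 21, volume 31, value 124
- seismometer+weather mast+radar: mass 16, volume 24, value 102
- seismometer+relay+radar: mass 13, volume 24, value 99
Best: 124 sci.

124 sci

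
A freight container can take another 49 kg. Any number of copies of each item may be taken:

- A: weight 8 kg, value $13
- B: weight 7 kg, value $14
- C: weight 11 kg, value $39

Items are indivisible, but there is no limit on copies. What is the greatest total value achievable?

Best value-per-unit is C at 39/11, and filling with it alone uses weight 4×11=44. No mix of the others beats 4×39 = 156.

$156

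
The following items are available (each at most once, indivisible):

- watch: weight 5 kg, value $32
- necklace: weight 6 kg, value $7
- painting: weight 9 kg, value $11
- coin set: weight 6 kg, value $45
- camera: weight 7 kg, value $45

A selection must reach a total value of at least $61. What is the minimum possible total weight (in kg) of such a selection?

11

Subsets with value ≥ 61, sorted by total weight:
- watch+coin set: weight 11, value 77
- watch+camera: weight 12, value 77
- coin set+camera: weight 13, value 90
Minimum weight: 11 kg.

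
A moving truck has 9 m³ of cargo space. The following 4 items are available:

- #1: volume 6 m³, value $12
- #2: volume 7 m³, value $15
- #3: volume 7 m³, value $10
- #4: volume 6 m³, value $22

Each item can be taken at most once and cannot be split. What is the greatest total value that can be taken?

$22

Check high-value combinations within 9 m³:
- #4: volume 6, value 22
- #2: volume 7, value 15
- #1: volume 6, value 12
- #3: volume 7, value 10
Best: $22.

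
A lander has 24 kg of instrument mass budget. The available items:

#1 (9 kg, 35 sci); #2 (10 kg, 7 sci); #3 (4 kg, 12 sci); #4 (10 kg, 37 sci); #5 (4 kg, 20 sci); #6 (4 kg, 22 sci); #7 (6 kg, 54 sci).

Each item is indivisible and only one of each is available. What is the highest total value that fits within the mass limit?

133 sci

Check high-value combinations within 24 kg:
- #4+#5+#6+#7: mass 10+4+4+6=24, value 37+20+22+54=133
- #1+#5+#6+#7: mass 9+4+4+6=23, value 35+20+22+54=131
- #3+#4+#6+#7: mass 4+10+4+6=24, value 12+37+22+54=125
- #1+#3+#6+#7: mass 9+4+4+6=23, value 35+12+22+54=123
Best: 133 sci.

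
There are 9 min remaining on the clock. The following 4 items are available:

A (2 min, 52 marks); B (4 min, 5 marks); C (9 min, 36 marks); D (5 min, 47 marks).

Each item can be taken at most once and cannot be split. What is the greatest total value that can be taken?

This is a 0/1 knapsack; check combinations near the capacity.
- A+D: time 2+5=7, value 52+47=99
- A+B: time 2+4=6, value 52+5=57
- A: time 2, value 52
- B+D: time 4+5=9, value 5+47=52
Best: 99 marks.

99 marks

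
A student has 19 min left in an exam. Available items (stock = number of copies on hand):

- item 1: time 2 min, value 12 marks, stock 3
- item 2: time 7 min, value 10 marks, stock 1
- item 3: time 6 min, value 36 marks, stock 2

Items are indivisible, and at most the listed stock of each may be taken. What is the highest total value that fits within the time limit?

Top feasible selections:
- 3×item 1 + 2×item 3: time 18, value 108
- 2×item 1 + 2×item 3: time 16, value 96
- 1×item 1 + 2×item 3: time 14, value 84
Best: 108 marks.

108 marks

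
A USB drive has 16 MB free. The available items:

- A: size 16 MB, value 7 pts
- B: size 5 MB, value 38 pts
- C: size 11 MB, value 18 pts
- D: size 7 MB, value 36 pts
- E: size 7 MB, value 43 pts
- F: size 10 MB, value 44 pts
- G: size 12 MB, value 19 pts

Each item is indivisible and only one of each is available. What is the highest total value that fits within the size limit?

82 pts

Check high-value combinations within 16 MB:
- B+F: size 5+10=15, value 38+44=82
- B+E: size 5+7=12, value 38+43=81
- D+E: size 7+7=14, value 36+43=79
- B+D: size 5+7=12, value 38+36=74
- B+C: size 5+11=16, value 38+18=56
Best: 82 pts.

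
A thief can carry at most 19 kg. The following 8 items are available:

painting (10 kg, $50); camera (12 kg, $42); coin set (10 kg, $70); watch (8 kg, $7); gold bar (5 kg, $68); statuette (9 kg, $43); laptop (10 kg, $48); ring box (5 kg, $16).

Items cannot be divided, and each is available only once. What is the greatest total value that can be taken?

Check high-value combinations within 19 kg:
- coin set+gold bar: weight 10+5=15, value 70+68=138
- gold bar+statuette+ring box: weight 5+9+5=19, value 68+43+16=127
- painting+gold bar: weight 10+5=15, value 50+68=118
- gold bar+laptop: weight 5+10=15, value 68+48=116
- coin set+statuette: weight 10+9=19, value 70+43=113
Best: $138.

$138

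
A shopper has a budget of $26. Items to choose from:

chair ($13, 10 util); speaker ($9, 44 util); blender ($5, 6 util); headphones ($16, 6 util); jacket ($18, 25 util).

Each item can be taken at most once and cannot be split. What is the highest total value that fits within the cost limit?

54 util

This is a 0/1 knapsack; check combinations near the capacity.
- chair+speaker: cost 13+9=22, value 10+44=54
- speaker+blender: cost 9+5=14, value 44+6=50
- speaker+headphones: cost 9+16=25, value 44+6=50
- speaker: cost 9, value 44
- blender+jacket: cost 5+18=23, value 6+25=31
Best: 54 util.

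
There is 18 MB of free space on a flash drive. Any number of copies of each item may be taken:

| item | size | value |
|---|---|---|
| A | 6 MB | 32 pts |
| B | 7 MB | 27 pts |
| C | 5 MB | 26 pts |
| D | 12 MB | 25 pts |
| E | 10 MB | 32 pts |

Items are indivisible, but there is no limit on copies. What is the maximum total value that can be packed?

Best value-per-unit is A at 32/6, and filling with it alone uses size 3×6=18. No mix of the others beats 3×32 = 96.

96 pts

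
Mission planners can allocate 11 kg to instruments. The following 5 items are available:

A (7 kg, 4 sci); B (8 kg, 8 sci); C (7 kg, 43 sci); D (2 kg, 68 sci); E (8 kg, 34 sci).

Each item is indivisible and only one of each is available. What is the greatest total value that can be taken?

111 sci

Check high-value combinations within 11 kg:
- C+D: mass 7+2=9, value 43+68=111
- D+E: mass 2+8=10, value 68+34=102
- B+D: mass 8+2=10, value 8+68=76
Best: 111 sci.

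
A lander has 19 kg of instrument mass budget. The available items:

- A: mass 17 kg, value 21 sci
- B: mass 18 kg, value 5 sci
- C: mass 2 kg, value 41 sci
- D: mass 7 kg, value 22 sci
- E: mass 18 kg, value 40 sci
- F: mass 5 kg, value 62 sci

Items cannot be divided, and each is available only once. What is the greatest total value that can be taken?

This is a 0/1 knapsack; check combinations near the capacity.
- C+D+F: mass 2+7+5=14, value 41+22+62=125
- C+F: mass 2+5=7, value 41+62=103
- D+F: mass 7+5=12, value 22+62=84
- C+D: mass 2+7=9, value 41+22=63
- F: mass 5, value 62
Best: 125 sci.

125 sci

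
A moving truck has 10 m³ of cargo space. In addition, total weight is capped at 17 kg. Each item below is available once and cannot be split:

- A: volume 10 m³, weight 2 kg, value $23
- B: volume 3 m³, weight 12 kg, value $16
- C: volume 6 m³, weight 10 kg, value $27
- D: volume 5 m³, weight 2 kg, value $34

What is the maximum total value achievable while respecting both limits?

Feasible sets respecting both limits:
- B+D: volume 8, weight 14, value 50
- D: volume 5, weight 2, value 34
- C: volume 6, weight 10, value 27
- A: volume 10, weight 2, value 23
Best: $50.

$50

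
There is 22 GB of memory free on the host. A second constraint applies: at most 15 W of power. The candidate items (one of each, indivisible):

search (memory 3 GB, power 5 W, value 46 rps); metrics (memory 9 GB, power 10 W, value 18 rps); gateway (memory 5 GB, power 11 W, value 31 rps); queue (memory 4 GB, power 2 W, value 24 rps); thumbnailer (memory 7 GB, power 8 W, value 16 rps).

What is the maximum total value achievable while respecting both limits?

86 rps

Feasible sets respecting both limits:
- search+queue+thumbnailer: memory 14, power 15, value 86
- search+queue: memory 7, power 7, value 70
- search+metrics: memory 12, power 15, value 64
- search+thumbnailer: memory 10, power 13, value 62
Best: 86 rps.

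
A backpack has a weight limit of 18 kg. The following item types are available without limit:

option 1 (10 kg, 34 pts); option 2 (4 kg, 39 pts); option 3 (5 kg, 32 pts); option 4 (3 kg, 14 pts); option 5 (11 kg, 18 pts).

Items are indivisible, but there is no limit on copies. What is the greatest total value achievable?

Best value-per-unit is option 2 at 39/4, and filling with it alone uses weight 4×4=16. No mix of the others beats 4×39 = 156.

156 pts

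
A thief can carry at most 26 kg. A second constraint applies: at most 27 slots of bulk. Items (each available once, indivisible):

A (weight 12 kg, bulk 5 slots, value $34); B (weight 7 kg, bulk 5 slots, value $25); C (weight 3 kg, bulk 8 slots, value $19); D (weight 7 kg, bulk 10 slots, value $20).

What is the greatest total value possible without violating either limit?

$79

Feasible sets respecting both limits:
- A+B+D: weight 26, bulk 20, value 79
- A+B+C: weight 22, bulk 18, value 78
- A+C+D: weight 22, bulk 23, value 73
Best: $79.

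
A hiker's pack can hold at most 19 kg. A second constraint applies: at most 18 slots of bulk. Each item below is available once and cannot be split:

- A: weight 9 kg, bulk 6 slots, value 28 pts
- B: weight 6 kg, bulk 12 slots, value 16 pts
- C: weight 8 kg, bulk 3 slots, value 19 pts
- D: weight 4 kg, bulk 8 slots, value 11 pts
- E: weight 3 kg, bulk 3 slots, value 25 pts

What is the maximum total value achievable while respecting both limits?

Feasible sets respecting both limits:
- A+D+E: weight 16, bulk 17, value 64
- B+C+E: weight 17, bulk 18, value 60
- C+D+E: weight 15, bulk 14, value 55
- A+E: weight 12, bulk 9, value 53
Best: 64 pts.

64 pts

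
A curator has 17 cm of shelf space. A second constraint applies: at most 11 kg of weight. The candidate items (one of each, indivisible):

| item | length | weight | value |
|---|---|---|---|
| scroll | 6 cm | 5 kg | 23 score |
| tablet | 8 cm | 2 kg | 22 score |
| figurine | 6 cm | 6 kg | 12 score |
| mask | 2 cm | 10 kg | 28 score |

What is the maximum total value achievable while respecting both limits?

Feasible sets respecting both limits:
- scroll+tablet: length 14, weight 7, value 45
- scroll+figurine: length 12, weight 11, value 35
- tablet+figurine: length 14, weight 8, value 34
- mask: length 2, weight 10, value 28
Best: 45 score.

45 score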